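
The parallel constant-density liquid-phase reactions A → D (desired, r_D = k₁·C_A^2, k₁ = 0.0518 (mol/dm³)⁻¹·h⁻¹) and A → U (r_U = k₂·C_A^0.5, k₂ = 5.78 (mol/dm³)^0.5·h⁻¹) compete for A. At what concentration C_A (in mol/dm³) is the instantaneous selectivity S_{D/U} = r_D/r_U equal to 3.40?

52.4 mol/dm³

S_{D/U} = (k₁/k₂)·C_A^1.5 ⇒ C_A = (S·k₂/k₁)^(1/1.5).
= (3.40×5.78/0.0518)^(0.6667) = (379.4)^(0.6667) = 52.4 mol/dm³.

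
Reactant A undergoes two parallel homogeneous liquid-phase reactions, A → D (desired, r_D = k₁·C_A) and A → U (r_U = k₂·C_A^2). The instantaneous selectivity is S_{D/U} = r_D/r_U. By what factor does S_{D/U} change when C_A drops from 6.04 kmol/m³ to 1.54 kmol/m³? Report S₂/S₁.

3.92

S_{D/U} = (k₁/k₂)·C_A⁻¹, so S₂/S₁ = (C_{A,2}/C_{A,1})⁻¹.
= 6.04/1.54 = 3.92.
Selectivity toward D rises as C_A falls — low-concentration operation is favoured.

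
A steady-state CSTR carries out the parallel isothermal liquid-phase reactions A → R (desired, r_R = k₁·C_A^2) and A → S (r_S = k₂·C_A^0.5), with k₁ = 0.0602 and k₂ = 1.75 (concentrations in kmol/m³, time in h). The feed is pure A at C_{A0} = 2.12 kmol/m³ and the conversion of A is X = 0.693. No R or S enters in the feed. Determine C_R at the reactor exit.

Exit C_A = C_{A0}(1−X) = 2.12×0.307 = 0.6508 kmol/m³.
In a CSTR the entire volume is at exit conditions, so r_R = 0.0602×0.6508^2 = 0.02550 and r_S = 1.75×0.6508^0.5 = 1.412.
Fraction of consumed A going to R: r_R/(r_R+r_S) = 0.01774.
C_R = 0.01774·C_{A0}·X = 0.01774×2.12×0.693 = 0.0261 kmol/m³.

0.0261 kmol/m³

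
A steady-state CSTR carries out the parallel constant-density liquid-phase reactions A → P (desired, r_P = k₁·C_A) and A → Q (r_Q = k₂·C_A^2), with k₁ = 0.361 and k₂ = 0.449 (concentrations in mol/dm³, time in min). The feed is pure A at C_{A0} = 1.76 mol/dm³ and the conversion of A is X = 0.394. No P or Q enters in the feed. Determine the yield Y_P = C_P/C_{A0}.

Exit C_A = C_{A0}(1−X) = 1.76×0.606 = 1.067 mol/dm³.
In a CSTR the entire volume is at exit conditions, so r_P = 0.361×1.067 = 0.3850 and r_Q = 0.449×1.067^2 = 0.5108.
Fraction of consumed A going to P: r_P/(r_P+r_Q) = 0.4298.
C_P = 0.4298·C_{A0}·X = 0.4298×1.76×0.394 = 0.298 mol/dm³; Y_P = C_P/C_{A0} = 0.169.

0.169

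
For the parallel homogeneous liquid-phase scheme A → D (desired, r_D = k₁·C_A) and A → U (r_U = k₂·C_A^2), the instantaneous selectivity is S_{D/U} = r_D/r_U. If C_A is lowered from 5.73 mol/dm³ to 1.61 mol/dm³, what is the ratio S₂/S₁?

3.56

S_{D/U} = (k₁/k₂)·C_A⁻¹, so S₂/S₁ = (C_{A,2}/C_{A,1})⁻¹.
= 5.73/1.61 = 3.56.
Selectivity toward D rises as C_A falls — low-concentration operation is favoured.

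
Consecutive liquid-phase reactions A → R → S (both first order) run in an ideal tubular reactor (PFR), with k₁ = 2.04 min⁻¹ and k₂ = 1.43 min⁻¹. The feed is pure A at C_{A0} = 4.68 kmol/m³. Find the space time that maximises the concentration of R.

The intermediate peaks when r₁ = r₂, i.e. k₁e^(−k₁τ) = k₂e^(−k₂τ), giving τ_opt = ln(k₂/k₁)/(k₂−k₁).
= ln(1.43/2.04)/(1.43−2.04) = ln(0.7010)/-0.6100 = -0.3553/-0.6100 = 0.582 min.

0.582 min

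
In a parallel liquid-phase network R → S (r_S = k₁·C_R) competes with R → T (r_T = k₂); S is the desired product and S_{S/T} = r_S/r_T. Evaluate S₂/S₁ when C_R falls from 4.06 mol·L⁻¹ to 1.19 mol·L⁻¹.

S_{S/T} = (k₁/k₂)·C_R, so S₂/S₁ = (C_{R,2}/C_{R,1}).
= 1.19/4.06 = 0.293.

0.293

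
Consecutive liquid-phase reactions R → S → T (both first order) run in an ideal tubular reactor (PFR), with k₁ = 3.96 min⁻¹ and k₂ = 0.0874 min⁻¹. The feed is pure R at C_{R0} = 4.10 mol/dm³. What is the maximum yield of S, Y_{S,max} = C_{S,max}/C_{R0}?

0.918

Evaluating C_S at τ_opt = ln(k₂/k₁)/(k₂−k₁) gives C_{S,max}/C_{R0} = (k₁/k₂)^[k₂/(k₂−k₁)].
= (3.96/0.0874)^(0.0874/(0.0874−3.96)) = (45.31)^(-0.02257) = 0.9175.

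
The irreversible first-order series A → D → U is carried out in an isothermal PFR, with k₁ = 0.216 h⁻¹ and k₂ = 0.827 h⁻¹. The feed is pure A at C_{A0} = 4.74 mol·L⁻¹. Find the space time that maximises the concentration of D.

2.20 h

The intermediate peaks when r₁ = r₂, i.e. k₁e^(−k₁τ) = k₂e^(−k₂τ), giving τ_opt = ln(k₂/k₁)/(k₂−k₁).
= ln(0.827/0.216)/(0.827−0.216) = ln(3.829)/0.6110 = 1.343/0.6110 = 2.20 h.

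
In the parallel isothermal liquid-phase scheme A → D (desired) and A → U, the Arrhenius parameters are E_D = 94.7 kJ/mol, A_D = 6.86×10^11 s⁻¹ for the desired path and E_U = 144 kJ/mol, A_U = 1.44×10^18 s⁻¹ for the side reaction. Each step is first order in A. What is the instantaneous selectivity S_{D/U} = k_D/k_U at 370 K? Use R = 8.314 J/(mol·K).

4.35

With equal orders, S_{D/U} = k_D/k_U = (A_D/A_U)·exp[(E_U−E_D)/(RT)].
(E_U−E_D)/(RT) = (144−94.7)×10³/(8.314×370) = 49300/3076 = 16.03.
k_D/k_U = (6.86×10^11/1.44×10^18)·exp(16.03) = 4.764×10^-7 × 9.124×10^6 = 4.35.
Since E_D < E_U, lowering the temperature improves selectivity toward D.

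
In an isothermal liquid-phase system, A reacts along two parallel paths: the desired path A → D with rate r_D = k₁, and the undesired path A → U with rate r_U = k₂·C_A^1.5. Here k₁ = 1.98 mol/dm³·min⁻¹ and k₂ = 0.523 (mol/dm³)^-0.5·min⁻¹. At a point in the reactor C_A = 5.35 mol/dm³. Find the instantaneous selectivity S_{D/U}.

0.306

S_{D/U} = r_D/r_U = (k₁)/(k₂·C_A^1.5) = (k₁/k₂)·C_A^-1.5.
= (1.98) / (0.523×5.350^1.5) = 1.980/6.472 = 0.306.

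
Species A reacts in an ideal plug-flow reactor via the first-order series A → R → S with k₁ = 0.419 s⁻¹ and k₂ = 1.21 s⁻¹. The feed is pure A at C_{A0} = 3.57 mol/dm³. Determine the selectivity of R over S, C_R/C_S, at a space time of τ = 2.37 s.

0.358

The intermediate concentration in a first-order A→B→C sequence is C_R = k₁C_{A0}(e^(−k₁τ) − e^(−k₂τ))/(k₂−k₁).
e^(−k₁τ) = e^(−0.419×2.37) = e^(−0.9930) = 0.3705; e^(−k₂τ) = e^(−2.868) = 0.05683.
C_R = 0.419×3.57/(1.21−0.419) × (0.3705−0.05683) = 1.891×0.3136 = 0.5931 mol/dm³.
C_A = C_{A0}e^(−k₁τ) = 1.323 mol/dm³, so C_S = C_{A0}−C_A−C_R = 1.654 mol/dm³; C_R/C_S = 0.358.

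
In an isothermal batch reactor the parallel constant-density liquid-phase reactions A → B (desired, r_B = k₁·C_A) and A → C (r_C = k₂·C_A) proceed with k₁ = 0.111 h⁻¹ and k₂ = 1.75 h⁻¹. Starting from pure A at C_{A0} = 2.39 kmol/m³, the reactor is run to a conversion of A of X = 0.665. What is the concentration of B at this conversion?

C_A = C_{A0}(1−X) = 0.8006 kmol/m³.
Both paths are first order in A, so the instantaneous fraction to B is constant: dC_B/d(−C_A) = k₁/(k₁+k₂) = 0.05965.
C_B = 0.05965·(C_{A0}−C_A) = 0.05965×1.589 = 0.0948 kmol/m³.

0.0948 kmol/m³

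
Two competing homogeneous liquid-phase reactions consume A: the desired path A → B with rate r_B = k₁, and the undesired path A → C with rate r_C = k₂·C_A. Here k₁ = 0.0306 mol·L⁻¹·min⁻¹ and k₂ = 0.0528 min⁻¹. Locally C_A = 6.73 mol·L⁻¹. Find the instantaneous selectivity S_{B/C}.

0.0861

S_{B/C} = r_B/r_C = (k₁)/(k₂·C_A) = (k₁/k₂)·C_A⁻¹.
= (0.0306) / (0.0528×6.730) = 0.03060/0.3553 = 0.0861.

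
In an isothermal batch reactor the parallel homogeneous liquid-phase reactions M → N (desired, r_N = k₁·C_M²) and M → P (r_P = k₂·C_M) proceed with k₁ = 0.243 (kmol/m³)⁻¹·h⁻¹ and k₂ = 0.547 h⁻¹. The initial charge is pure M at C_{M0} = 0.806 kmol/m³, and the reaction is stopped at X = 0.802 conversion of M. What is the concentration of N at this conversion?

C_M = C_{M0}(1−X) = 0.1596 kmol/m³.
Along a PFR/batch, dC_P/dC_M = −r_P/(r_N+r_P) = −k₂/(k₂+k₁·C_M).
Integrating from C_{M0} to C_M: C_P = (0.547/0.243)·ln[(0.547+0.243·0.806)/(0.547+0.243·0.160)] = 2.251·ln(0.7429/0.5858) = 0.5348 kmol/m³.
Then C_N = (C_{M0}−C_M) − C_P = 0.6464 − 0.5348 = 0.1117 kmol/m³.

0.112 kmol/m³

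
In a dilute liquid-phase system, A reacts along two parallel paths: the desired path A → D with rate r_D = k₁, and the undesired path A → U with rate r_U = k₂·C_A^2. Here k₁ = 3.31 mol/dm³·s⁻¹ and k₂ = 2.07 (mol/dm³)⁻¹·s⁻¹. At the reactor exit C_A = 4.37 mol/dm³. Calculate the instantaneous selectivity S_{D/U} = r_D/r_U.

S_{D/U} = r_D/r_U = (k₁)/(k₂·C_A^2) = (k₁/k₂)·C_A^-2.
= (3.31) / (2.07×4.370^2) = 3.310/39.53 = 0.0837.

0.0837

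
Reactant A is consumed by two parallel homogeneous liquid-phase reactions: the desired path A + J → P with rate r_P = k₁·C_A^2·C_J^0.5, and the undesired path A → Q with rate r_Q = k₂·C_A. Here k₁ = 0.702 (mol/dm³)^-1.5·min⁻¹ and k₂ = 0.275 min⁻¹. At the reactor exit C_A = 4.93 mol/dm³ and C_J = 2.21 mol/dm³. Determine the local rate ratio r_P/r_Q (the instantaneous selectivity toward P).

S_{P/Q} = r_P/r_Q = (k₁·C_A^2·C_J^0.5)/(k₂·C_A) = (k₁/k₂)·C_A·C_J^0.5.
= (0.702×4.930^2×2.210^0.5) / (0.275×4.930) = 25.36/1.356 = 18.7.
Since the desired path is higher order in A, keeping C_A high (PFR or concentrated feed) favours P.

18.7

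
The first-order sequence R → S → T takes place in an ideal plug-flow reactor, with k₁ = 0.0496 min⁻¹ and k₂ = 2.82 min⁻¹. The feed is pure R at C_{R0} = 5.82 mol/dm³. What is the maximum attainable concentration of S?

0.0952 mol/dm³

At the optimum, C_{S,max}/C_{R0} = (k₁/k₂)^[k₂/(k₂−k₁)].
= (0.0496/2.82)^(2.82/(2.82−0.0496)) = (0.01759)^(1.018) = 0.01636.
C_{S,max} = 0.01636×5.82 = 0.0952 mol/dm³.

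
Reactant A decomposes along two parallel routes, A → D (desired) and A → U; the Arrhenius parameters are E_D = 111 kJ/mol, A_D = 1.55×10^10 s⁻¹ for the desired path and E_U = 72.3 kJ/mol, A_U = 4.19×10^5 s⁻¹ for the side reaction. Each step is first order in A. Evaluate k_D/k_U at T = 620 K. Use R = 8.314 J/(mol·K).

k_D/k_U = (A_D/A_U)·exp[−(E_D−E_U)/(RT)] = (A_D/A_U)·exp[(E_U−E_D)/(RT)].
(E_U−E_D)/(RT) = (72.3−111)×10³/(8.314×620) = -38700/5155 = -7.508.
k_D/k_U = (1.55×10^10/4.19×10^5)·exp(-7.508) = 36993 × 5.488×10^-4 = 20.3.

20.3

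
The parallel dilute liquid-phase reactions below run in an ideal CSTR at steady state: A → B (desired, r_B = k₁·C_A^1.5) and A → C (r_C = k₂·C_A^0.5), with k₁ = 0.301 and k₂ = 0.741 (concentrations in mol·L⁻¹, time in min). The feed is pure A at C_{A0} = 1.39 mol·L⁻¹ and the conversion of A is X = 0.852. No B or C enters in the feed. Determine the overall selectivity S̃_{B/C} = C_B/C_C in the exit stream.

Exit C_A = C_{A0}(1−X) = 1.39×0.148 = 0.2057 mol·L⁻¹.
A CSTR operates uniformly at the exit composition, giving r_B = 0.02809 and r_C = 0.3361 (each k·C_A^n at C_A = 0.2057).
Overall selectivity = C_B/C_C = r_Bτ/(r_Cτ) = r_B/r_C = 0.0836.

0.0836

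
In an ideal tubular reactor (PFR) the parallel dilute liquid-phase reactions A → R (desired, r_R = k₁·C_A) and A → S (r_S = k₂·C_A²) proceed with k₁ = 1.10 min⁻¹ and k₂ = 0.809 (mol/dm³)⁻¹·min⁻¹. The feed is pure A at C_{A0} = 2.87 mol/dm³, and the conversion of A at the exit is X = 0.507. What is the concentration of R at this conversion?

C_A = C_{A0}(1−X) = 1.415 mol/dm³.
Along a PFR/batch, dC_R/dC_A = −r_R/(r_R+r_S) = −k₁/(k₁+k₂·C_A).
Integrating from C_{A0} to C_A: C_R = (1.10/0.809)·ln[(1.10+0.809·2.87)/(1.10+0.809·1.41)] = 1.360·ln(3.422/2.245) = 0.5733 mol/dm³.

0.573 mol/dm³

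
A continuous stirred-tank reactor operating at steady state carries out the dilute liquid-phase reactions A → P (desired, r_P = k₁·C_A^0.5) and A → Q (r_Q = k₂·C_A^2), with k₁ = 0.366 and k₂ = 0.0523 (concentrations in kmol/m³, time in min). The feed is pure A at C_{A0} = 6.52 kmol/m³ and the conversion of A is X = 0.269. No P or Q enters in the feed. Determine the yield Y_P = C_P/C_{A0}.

Exit C_A = C_{A0}(1−X) = 6.52×0.731 = 4.766 kmol/m³.
A CSTR operates uniformly at the exit composition, giving r_P = 0.7990 and r_Q = 1.188 (each k·C_A^n at C_A = 4.766).
Fraction of consumed A going to P: r_P/(r_P+r_Q) = 0.4021.
C_P = 0.4021·C_{A0}·X = 0.4021×6.52×0.269 = 0.705 kmol/m³; Y_P = C_P/C_{A0} = 0.108.

0.108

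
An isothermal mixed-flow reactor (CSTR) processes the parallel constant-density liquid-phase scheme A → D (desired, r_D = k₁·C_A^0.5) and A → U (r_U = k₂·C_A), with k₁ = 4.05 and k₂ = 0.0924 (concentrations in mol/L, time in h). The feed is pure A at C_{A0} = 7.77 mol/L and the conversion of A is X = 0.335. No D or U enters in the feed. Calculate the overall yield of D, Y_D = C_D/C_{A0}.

0.318

Exit C_A = C_{A0}(1−X) = 7.77×0.665 = 5.167 mol/L.
Rates in a CSTR are evaluated at the outlet concentration: r_D = 4.05×5.167^0.5 = 9.206, r_U = 0.0924×5.167 = 0.4774.
Fraction of consumed A going to D: r_D/(r_D+r_U) = 0.9507.
C_D = 0.9507·C_{A0}·X = 0.9507×7.77×0.335 = 2.47 mol/L; Y_D = C_D/C_{A0} = 0.318.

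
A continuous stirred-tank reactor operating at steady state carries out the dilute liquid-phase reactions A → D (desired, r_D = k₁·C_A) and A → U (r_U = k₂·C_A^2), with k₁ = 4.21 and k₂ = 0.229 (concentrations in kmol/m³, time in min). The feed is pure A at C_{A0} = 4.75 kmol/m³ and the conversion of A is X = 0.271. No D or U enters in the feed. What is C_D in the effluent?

Exit C_A = C_{A0}(1−X) = 4.75×0.729 = 3.463 kmol/m³.
Rates in a CSTR are evaluated at the outlet concentration: r_D = 4.21×3.463 = 14.58, r_U = 0.229×3.463^2 = 2.746.
Fraction of consumed A going to D: r_D/(r_D+r_U) = 0.8415.
C_D = 0.8415·C_{A0}·X = 0.8415×4.75×0.271 = 1.08 kmol/m³.

1.08 kmol/m³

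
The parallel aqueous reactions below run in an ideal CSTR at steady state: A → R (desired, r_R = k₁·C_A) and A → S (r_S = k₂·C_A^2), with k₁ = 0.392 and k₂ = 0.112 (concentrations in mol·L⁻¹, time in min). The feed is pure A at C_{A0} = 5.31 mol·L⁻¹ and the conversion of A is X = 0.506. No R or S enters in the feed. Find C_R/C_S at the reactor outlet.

Exit C_A = C_{A0}(1−X) = 5.31×0.494 = 2.623 mol·L⁻¹.
Rates in a CSTR are evaluated at the outlet concentration: r_R = 0.392×2.623 = 1.028, r_S = 0.112×2.623^2 = 0.7707.
Overall selectivity = C_R/C_S = r_Rτ/(r_Sτ) = r_R/r_S = 1.33.

1.33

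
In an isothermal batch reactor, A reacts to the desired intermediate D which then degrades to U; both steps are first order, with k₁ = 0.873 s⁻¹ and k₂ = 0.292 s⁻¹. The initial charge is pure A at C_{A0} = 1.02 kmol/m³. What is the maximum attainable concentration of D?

Evaluating C_D at t_opt = ln(k₂/k₁)/(k₂−k₁) gives C_{D,max}/C_{A0} = (k₁/k₂)^[k₂/(k₂−k₁)].
= (0.873/0.292)^(0.292/(0.292−0.873)) = (2.990)^(-0.5026) = 0.5767.
C_{D,max} = 0.5767×1.02 = 0.588 kmol/m³.

0.588 kmol/m³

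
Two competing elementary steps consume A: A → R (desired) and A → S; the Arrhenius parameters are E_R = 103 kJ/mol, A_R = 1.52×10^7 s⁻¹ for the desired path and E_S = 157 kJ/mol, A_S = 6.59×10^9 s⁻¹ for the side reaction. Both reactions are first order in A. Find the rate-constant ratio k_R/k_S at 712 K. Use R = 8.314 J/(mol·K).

With equal orders, S_{R/S} = k_R/k_S = (A_R/A_S)·exp[(E_S−E_R)/(RT)].
(E_S−E_R)/(RT) = (157−103)×10³/(8.314×712) = 54000/5920 = 9.122.
k_R/k_S = (1.52×10^7/6.59×10^9)·exp(9.122) = 0.002307 × 9157 = 21.1.

21.1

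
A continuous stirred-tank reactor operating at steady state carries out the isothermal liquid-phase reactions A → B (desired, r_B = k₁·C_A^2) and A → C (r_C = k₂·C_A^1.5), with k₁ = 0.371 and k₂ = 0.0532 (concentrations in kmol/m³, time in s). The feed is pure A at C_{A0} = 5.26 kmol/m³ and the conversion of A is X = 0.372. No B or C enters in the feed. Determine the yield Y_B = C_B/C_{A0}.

0.345

Exit C_A = C_{A0}(1−X) = 5.26×0.628 = 3.303 kmol/m³.
A CSTR operates uniformly at the exit composition, giving r_B = 4.048 and r_C = 0.3194 (each k·C_A^n at C_A = 3.303).
Fraction of consumed A going to B: r_B/(r_B+r_C) = 0.9269.
C_B = 0.9269·C_{A0}·X = 0.9269×5.26×0.372 = 1.81 kmol/m³; Y_B = C_B/C_{A0} = 0.345.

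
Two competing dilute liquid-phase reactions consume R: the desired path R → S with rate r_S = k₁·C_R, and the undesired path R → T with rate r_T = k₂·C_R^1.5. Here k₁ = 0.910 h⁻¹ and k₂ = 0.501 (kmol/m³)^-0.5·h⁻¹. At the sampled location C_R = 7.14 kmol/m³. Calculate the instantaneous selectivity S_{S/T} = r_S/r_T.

0.680

S_{S/T} = r_S/r_T = (k₁·C_R)/(k₂·C_R^1.5) = (k₁/k₂)·C_R^-0.5.
= (0.910×7.140) / (0.501×7.140^1.5) = 6.497/9.558 = 0.680.
The undesired path is higher order in R, so low C_R (CSTR or dilute feed) favours S.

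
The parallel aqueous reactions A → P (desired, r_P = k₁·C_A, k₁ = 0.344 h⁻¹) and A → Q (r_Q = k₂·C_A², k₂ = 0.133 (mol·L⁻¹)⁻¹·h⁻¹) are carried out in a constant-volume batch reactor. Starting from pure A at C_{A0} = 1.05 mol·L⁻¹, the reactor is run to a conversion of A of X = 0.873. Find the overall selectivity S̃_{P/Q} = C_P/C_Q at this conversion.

C_A = C_{A0}(1−X) = 0.1333 mol·L⁻¹.
Along a PFR/batch, dC_P/dC_A = −r_P/(r_P+r_Q) = −k₁/(k₁+k₂·C_A).
Integrating from C_{A0} to C_A: C_P = (0.344/0.133)·ln[(0.344+0.133·1.05)/(0.344+0.133·0.133)] = 2.586·ln(0.4837/0.3617) = 0.7512 mol·L⁻¹.
C_Q = (C_{A0}−C_A)−C_P = 0.1654 mol·L⁻¹; S̃_{P/Q} = 0.7512/0.1654 = 4.54.

4.54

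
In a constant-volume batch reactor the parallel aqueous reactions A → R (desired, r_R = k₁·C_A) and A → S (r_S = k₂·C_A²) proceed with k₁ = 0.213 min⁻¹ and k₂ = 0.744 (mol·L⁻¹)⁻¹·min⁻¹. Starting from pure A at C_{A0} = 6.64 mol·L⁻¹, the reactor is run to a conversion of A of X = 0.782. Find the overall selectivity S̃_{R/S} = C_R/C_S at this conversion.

0.0827

C_A = C_{A0}(1−X) = 1.448 mol·L⁻¹.
Along a PFR/batch, dC_R/dC_A = −r_R/(r_R+r_S) = −k₁/(k₁+k₂·C_A).
Integrating from C_{A0} to C_A: C_R = (0.213/0.744)·ln[(0.213+0.744·6.64)/(0.213+0.744·1.45)] = 0.2863·ln(5.153/1.290) = 0.3965 mol·L⁻¹.
C_S = (C_{A0}−C_A)−C_R = 4.796 mol·L⁻¹; S̃_{R/S} = 0.3965/4.796 = 0.0827.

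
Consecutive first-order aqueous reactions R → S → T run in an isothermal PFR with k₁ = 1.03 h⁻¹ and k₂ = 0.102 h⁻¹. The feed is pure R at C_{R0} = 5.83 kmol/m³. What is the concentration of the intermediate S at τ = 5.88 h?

For first-order series with pure R initially, C_S(τ) = k₁C_{R0}/(k₂−k₁)·(e^(−k₁τ) − e^(−k₂τ)).
e^(−k₁τ) = e^(−1.03×5.88) = e^(−6.056) = 0.002343; e^(−k₂τ) = e^(−0.5998) = 0.5489.
C_S = 1.03×5.83/(0.102−1.03) × (0.002343−0.5489) = (-6.471)×(-0.5466) = 3.537 kmol/m³.

3.54 kmol/m³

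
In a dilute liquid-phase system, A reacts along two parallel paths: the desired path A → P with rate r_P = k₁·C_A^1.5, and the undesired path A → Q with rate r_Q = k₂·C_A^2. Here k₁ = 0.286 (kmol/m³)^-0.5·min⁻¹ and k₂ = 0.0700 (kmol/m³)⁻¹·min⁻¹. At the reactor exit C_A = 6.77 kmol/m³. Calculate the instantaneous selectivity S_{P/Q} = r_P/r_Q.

S_{P/Q} = r_P/r_Q = (k₁·C_A^1.5)/(k₂·C_A^2) = (k₁/k₂)·C_A^-0.5.
= (0.286×6.770^1.5) / (0.0700×6.770^2) = 5.038/3.208 = 1.57.
The undesired path is higher order in A, so low C_A (CSTR or dilute feed) favours P.

1.57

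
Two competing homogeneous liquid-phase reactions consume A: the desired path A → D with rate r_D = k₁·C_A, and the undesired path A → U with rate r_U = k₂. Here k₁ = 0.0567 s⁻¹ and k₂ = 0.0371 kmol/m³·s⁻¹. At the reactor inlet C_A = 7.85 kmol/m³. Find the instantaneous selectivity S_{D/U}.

S_{D/U} = r_D/r_U = (k₁·C_A)/(k₂) = (k₁/k₂)·C_A.
= (0.0567×7.850) / (0.0371) = 0.4451/0.03710 = 12.0.

12.0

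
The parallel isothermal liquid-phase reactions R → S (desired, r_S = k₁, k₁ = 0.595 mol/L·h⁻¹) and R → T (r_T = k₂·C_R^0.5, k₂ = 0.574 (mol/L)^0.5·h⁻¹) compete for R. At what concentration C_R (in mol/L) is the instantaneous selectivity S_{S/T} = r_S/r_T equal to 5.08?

S_{S/T} = (k₁/k₂)·C_R^-0.5 ⇒ C_R = (S·k₂/k₁)^(-2).
= (5.08×0.574/0.595)^(-2) = (4.901)^(-2) = 0.0416 mol/L.

0.0416 mol/L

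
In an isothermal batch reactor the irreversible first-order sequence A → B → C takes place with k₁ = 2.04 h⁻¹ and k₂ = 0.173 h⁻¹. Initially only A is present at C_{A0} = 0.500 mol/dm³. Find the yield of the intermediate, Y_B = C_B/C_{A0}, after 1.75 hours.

Solving the coupled first-order balances gives C_B(t) = [k₁/(k₂−k₁)]·C_{A0}·(e^(−k₁t) − e^(−k₂t)).
e^(−k₁t) = e^(−2.04×1.75) = e^(−3.570) = 0.02816; e^(−k₂t) = e^(−0.3027) = 0.7388.
C_B = 2.04×0.500/(0.173−2.04) × (0.02816−0.7388) = (-0.5463)×(-0.7106) = 0.3882 mol/dm³.
Y_B = C_B/C_{A0} = 0.3882/0.500 = 0.776.

0.776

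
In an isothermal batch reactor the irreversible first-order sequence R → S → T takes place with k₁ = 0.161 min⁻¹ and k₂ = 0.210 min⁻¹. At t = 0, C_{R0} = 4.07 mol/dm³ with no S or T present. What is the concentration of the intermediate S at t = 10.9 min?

0.957 mol/dm³

For first-order series with pure R initially, C_S(t) = k₁C_{R0}/(k₂−k₁)·(e^(−k₁t) − e^(−k₂t)).
e^(−k₁t) = e^(−0.161×10.9) = e^(−1.755) = 0.1729; e^(−k₂t) = e^(−2.289) = 0.1014.
C_S = 0.161×4.07/(0.210−0.161) × (0.1729−0.1014) = 13.37×0.07156 = 0.9569 mol/dm³.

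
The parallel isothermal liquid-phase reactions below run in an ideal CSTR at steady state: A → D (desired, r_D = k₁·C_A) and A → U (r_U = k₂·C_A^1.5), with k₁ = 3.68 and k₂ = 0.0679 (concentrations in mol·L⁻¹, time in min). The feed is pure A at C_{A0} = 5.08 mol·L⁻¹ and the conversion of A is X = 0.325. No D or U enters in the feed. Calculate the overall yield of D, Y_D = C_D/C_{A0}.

Exit C_A = C_{A0}(1−X) = 5.08×0.675 = 3.429 mol·L⁻¹.
A CSTR operates uniformly at the exit composition, giving r_D = 12.62 and r_U = 0.4311 (each k·C_A^n at C_A = 3.429).
Fraction of consumed A going to D: r_D/(r_D+r_U) = 0.9670.
C_D = 0.9670·C_{A0}·X = 0.9670×5.08×0.325 = 1.60 mol·L⁻¹; Y_D = C_D/C_{A0} = 0.314.

0.314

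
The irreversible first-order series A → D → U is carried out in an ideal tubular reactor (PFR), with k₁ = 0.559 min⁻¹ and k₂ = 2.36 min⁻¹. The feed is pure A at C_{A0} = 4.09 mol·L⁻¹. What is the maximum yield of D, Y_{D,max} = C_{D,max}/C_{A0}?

For a first-order series the maximum intermediate yield is C_{D,max}/C_{A0} = (k₁/k₂)^[k₂/(k₂−k₁)].
= (0.559/2.36)^(2.36/(2.36−0.559)) = (0.2369)^(1.310) = 0.1515.

0.151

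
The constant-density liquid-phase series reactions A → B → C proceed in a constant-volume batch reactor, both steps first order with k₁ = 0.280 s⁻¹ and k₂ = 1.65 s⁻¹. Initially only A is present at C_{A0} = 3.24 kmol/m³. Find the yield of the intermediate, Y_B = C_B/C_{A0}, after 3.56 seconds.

0.0749

Solving the coupled first-order balances gives C_B(t) = [k₁/(k₂−k₁)]·C_{A0}·(e^(−k₁t) − e^(−k₂t)).
e^(−k₁t) = e^(−0.280×3.56) = e^(−0.9968) = 0.3691; e^(−k₂t) = e^(−5.874) = 0.002812.
C_B = 0.280×3.24/(1.65−0.280) × (0.3691−0.002812) = 0.6622×0.3662 = 0.2425 kmol/m³.
Y_B = C_B/C_{A0} = 0.2425/3.24 = 0.0749.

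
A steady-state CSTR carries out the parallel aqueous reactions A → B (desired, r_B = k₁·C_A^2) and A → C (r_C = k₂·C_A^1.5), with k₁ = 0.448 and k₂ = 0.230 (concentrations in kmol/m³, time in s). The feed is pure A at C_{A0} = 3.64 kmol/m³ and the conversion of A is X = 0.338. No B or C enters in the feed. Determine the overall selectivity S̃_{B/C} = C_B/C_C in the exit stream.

3.02

Exit C_A = C_{A0}(1−X) = 3.64×0.662 = 2.410 kmol/m³.
In a CSTR the entire volume is at exit conditions, so r_B = 0.448×2.410^2 = 2.601 and r_C = 0.230×2.410^1.5 = 0.8603.
Overall selectivity = C_B/C_C = r_Bτ/(r_Cτ) = r_B/r_C = 3.02.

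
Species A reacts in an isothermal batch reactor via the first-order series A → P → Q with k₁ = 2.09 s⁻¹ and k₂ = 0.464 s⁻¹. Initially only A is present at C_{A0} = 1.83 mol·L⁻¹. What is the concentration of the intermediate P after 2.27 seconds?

Solving the coupled first-order balances gives C_P(t) = [k₁/(k₂−k₁)]·C_{A0}·(e^(−k₁t) − e^(−k₂t)).
e^(−k₁t) = e^(−2.09×2.27) = e^(−4.744) = 0.008701; e^(−k₂t) = e^(−1.053) = 0.3488.
C_P = 2.09×1.83/(0.464−2.09) × (0.008701−0.3488) = (-2.352)×(-0.3401) = 0.8000 mol·L⁻¹.

0.800 mol·L⁻¹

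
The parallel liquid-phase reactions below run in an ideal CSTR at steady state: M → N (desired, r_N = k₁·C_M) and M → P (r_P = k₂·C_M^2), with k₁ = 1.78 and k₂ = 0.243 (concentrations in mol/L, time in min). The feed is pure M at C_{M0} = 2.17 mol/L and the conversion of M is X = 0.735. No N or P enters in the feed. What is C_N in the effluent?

Exit C_M = C_{M0}(1−X) = 2.17×0.265 = 0.5751 mol/L.
In a CSTR the entire volume is at exit conditions, so r_N = 1.78×0.5751 = 1.024 and r_P = 0.243×0.5751^2 = 0.08036.
Fraction of consumed M going to N: r_N/(r_N+r_P) = 0.9272.
C_N = 0.9272·C_{M0}·X = 0.9272×2.17×0.735 = 1.48 mol/L.

1.48 mol/L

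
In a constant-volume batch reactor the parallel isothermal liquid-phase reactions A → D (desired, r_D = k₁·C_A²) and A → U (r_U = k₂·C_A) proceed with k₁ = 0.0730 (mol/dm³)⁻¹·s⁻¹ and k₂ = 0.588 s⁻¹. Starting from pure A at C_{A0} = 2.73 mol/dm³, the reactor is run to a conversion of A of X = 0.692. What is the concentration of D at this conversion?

C_A = C_{A0}(1−X) = 0.8408 mol/dm³.
Along a PFR/batch, dC_U/dC_A = −r_U/(r_D+r_U) = −k₂/(k₂+k₁·C_A).
Integrating from C_{A0} to C_A: C_U = (0.588/0.0730)·ln[(0.588+0.0730·2.73)/(0.588+0.0730·0.841)] = 8.055·ln(0.7873/0.6494) = 1.551 mol/dm³.
Then C_D = (C_{A0}−C_A) − C_U = 1.889 − 1.551 = 0.3380 mol/dm³.

0.338 mol/dm³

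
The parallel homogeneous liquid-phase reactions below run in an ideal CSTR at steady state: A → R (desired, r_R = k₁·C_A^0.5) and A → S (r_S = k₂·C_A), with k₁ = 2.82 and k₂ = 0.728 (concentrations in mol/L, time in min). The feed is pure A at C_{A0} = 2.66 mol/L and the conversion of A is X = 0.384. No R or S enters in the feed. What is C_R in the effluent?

0.768 mol/L

Exit C_A = C_{A0}(1−X) = 2.66×0.616 = 1.639 mol/L.
In a CSTR the entire volume is at exit conditions, so r_R = 2.82×1.639^0.5 = 3.610 and r_S = 0.728×1.639 = 1.193.
Fraction of consumed A going to R: r_R/(r_R+r_S) = 0.7516.
C_R = 0.7516·C_{A0}·X = 0.7516×2.66×0.384 = 0.768 mol/L.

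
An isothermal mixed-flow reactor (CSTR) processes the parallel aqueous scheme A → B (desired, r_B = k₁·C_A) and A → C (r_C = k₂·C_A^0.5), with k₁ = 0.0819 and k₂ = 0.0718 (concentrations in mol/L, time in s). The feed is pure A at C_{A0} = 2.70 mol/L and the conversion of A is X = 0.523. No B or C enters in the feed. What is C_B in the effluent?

Exit C_A = C_{A0}(1−X) = 2.70×0.477 = 1.288 mol/L.
Rates in a CSTR are evaluated at the outlet concentration: r_B = 0.0819×1.288 = 0.1055, r_C = 0.0718×1.288^0.5 = 0.08148.
Fraction of consumed A going to B: r_B/(r_B+r_C) = 0.5642.
C_B = 0.5642·C_{A0}·X = 0.5642×2.70×0.523 = 0.797 mol/L.

0.797 mol/L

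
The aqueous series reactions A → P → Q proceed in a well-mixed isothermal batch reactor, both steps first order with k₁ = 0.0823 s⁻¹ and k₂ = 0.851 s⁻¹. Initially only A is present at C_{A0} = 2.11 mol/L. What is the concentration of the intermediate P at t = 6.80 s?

0.128 mol/L

For first-order series with pure A initially, C_P(t) = k₁C_{A0}/(k₂−k₁)·(e^(−k₁t) − e^(−k₂t)).
e^(−k₁t) = e^(−0.0823×6.80) = e^(−0.5596) = 0.5714; e^(−k₂t) = e^(−5.787) = 0.003068.
C_P = 0.0823×2.11/(0.851−0.0823) × (0.5714−0.003068) = 0.2259×0.5683 = 0.1284 mol/L.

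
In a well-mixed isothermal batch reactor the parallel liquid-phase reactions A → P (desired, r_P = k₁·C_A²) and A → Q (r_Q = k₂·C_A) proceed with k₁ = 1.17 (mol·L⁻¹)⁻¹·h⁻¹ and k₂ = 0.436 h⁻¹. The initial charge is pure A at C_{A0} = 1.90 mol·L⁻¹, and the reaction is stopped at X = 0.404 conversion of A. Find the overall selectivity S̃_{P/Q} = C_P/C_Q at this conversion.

C_A = C_{A0}(1−X) = 1.132 mol·L⁻¹.
Along a PFR/batch, dC_Q/dC_A = −r_Q/(r_P+r_Q) = −k₂/(k₂+k₁·C_A).
Integrating from C_{A0} to C_A: C_Q = (0.436/1.17)·ln[(0.436+1.17·1.90)/(0.436+1.17·1.13)] = 0.3726·ln(2.659/1.761) = 0.1536 mol·L⁻¹.
Then C_P = (C_{A0}−C_A) − C_Q = 0.7676 − 0.1536 = 0.6140 mol·L⁻¹.
S̃_{P/Q} = C_P/C_Q = 0.6140/0.1536 = 4.00.

4.00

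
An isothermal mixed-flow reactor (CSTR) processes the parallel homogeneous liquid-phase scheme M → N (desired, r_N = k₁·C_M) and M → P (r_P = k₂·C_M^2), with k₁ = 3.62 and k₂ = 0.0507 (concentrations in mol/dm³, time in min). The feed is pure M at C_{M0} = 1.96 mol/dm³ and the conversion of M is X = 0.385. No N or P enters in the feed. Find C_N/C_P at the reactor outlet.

Exit C_M = C_{M0}(1−X) = 1.96×0.615 = 1.205 mol/dm³.
In a CSTR the entire volume is at exit conditions, so r_N = 3.62×1.205 = 4.364 and r_P = 0.0507×1.205^2 = 0.07367.
Overall selectivity = C_N/C_P = r_Nτ/(r_Pτ) = r_N/r_P = 59.2.

59.2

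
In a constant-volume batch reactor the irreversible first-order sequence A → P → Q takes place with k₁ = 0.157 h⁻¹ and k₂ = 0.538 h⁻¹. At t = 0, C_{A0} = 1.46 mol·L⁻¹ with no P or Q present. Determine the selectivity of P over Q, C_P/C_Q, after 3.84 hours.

0.620

The intermediate concentration in a first-order A→B→C sequence is C_P = k₁C_{A0}(e^(−k₁t) − e^(−k₂t))/(k₂−k₁).
e^(−k₁t) = e^(−0.157×3.84) = e^(−0.6029) = 0.5472; e^(−k₂t) = e^(−2.066) = 0.1267.
C_P = 0.157×1.46/(0.538−0.157) × (0.5472−0.1267) = 0.6016×0.4205 = 0.2530 mol·L⁻¹.
C_A = C_{A0}e^(−k₁t) = 0.7990 mol·L⁻¹, so C_Q = C_{A0}−C_A−C_P = 0.4080 mol·L⁻¹; C_P/C_Q = 0.620.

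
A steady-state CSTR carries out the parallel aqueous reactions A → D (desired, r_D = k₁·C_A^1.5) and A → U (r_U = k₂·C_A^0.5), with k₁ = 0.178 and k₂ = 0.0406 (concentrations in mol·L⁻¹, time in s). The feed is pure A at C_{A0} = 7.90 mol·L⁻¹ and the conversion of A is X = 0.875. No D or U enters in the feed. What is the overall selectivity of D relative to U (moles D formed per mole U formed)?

Exit C_A = C_{A0}(1−X) = 7.90×0.125 = 0.9875 mol·L⁻¹.
A CSTR operates uniformly at the exit composition, giving r_D = 0.1747 and r_U = 0.04035 (each k·C_A^n at C_A = 0.9875).
Overall selectivity = C_D/C_U = r_Dτ/(r_Uτ) = r_D/r_U = 4.33.

4.33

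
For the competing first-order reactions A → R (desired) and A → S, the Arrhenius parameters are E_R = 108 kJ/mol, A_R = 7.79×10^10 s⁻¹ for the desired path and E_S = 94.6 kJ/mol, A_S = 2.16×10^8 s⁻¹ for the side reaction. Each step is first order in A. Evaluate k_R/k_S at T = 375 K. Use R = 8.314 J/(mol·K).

With equal orders, S_{R/S} = k_R/k_S = (A_R/A_S)·exp[(E_S−E_R)/(RT)].
(E_S−E_R)/(RT) = (94.6−108)×10³/(8.314×375) = -13400/3118 = -4.298.
k_R/k_S = (7.79×10^10/2.16×10^8)·exp(-4.298) = 360.6 × 0.01360 = 4.90.

4.90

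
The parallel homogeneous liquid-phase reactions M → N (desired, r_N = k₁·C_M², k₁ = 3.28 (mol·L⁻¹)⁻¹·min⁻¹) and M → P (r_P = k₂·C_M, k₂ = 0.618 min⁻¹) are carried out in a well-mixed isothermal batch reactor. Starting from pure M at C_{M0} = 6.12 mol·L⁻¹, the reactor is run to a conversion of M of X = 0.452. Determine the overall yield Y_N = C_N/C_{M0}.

C_M = C_{M0}(1−X) = 3.354 mol·L⁻¹.
Along a PFR/batch, dC_P/dC_M = −r_P/(r_N+r_P) = −k₂/(k₂+k₁·C_M).
Integrating from C_{M0} to C_M: C_P = (0.618/3.28)·ln[(0.618+3.28·6.12)/(0.618+3.28·3.35)] = 0.1884·ln(20.69/11.62) = 0.1087 mol·L⁻¹.
Then C_N = (C_{M0}−C_M) − C_P = 2.766 − 0.1087 = 2.657 mol·L⁻¹.
Y_N = C_N/C_{M0} = 2.657/6.12 = 0.434.

0.434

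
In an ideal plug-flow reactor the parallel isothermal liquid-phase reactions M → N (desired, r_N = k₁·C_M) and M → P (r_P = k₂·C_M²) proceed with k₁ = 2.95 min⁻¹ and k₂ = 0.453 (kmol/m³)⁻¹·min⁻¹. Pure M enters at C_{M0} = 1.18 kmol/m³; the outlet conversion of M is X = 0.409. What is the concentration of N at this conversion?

C_M = C_{M0}(1−X) = 0.6974 kmol/m³.
Along a PFR/batch, dC_N/dC_M = −r_N/(r_N+r_P) = −k₁/(k₁+k₂·C_M).
Integrating from C_{M0} to C_M: C_N = (2.95/0.453)·ln[(2.95+0.453·1.18)/(2.95+0.453·0.697)] = 6.512·ln(3.485/3.266) = 0.4220 kmol/m³.

0.422 kmol/m³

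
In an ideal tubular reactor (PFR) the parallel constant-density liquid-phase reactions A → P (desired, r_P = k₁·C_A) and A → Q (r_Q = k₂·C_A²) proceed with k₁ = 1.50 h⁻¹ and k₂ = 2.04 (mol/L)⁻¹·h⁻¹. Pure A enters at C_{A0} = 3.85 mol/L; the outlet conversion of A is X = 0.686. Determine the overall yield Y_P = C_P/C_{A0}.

C_A = C_{A0}(1−X) = 1.209 mol/L.
Along a PFR/batch, dC_P/dC_A = −r_P/(r_P+r_Q) = −k₁/(k₁+k₂·C_A).
Integrating from C_{A0} to C_A: C_P = (1.50/2.04)·ln[(1.50+2.04·3.85)/(1.50+2.04·1.21)] = 0.7353·ln(9.354/3.966) = 0.6309 mol/L.
Y_P = C_P/C_{A0} = 0.6309/3.85 = 0.164.

0.164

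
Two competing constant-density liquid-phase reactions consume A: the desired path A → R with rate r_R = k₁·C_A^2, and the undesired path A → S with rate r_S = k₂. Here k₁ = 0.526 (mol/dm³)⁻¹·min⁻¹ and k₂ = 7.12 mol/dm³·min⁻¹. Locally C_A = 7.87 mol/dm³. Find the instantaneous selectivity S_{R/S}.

4.58

S_{R/S} = r_R/r_S = (k₁·C_A^2)/(k₂) = (k₁/k₂)·C_A^2.
= (0.526×7.870^2) / (7.12) = 32.58/7.120 = 4.58.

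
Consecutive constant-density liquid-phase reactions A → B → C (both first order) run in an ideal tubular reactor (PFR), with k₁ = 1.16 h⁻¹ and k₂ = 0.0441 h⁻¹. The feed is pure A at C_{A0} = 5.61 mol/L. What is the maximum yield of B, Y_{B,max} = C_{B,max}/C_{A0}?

0.879

At the optimum, C_{B,max}/C_{A0} = (k₁/k₂)^[k₂/(k₂−k₁)].
= (1.16/0.0441)^(0.0441/(0.0441−1.16)) = (26.30)^(-0.03952) = 0.8788.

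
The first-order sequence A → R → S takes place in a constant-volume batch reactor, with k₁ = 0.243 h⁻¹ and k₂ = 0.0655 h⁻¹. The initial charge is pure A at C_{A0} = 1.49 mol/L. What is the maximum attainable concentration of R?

0.919 mol/L

For a first-order series the maximum intermediate yield is C_{R,max}/C_{A0} = (k₁/k₂)^[k₂/(k₂−k₁)].
= (0.243/0.0655)^(0.0655/(0.0655−0.243)) = (3.710)^(-0.3690) = 0.6164.
C_{R,max} = 0.6164×1.49 = 0.919 mol/L.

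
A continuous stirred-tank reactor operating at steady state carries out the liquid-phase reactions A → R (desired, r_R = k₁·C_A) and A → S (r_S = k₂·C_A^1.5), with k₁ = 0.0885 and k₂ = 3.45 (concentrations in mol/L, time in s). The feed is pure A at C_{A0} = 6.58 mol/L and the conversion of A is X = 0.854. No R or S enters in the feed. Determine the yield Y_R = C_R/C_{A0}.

Exit C_A = C_{A0}(1−X) = 6.58×0.146 = 0.9607 mol/L.
In a CSTR the entire volume is at exit conditions, so r_R = 0.0885×0.9607 = 0.08502 and r_S = 3.45×0.9607^1.5 = 3.249.
Fraction of consumed A going to R: r_R/(r_R+r_S) = 0.02550.
C_R = 0.02550·C_{A0}·X = 0.02550×6.58×0.854 = 0.143 mol/L; Y_R = C_R/C_{A0} = 0.0218.

0.0218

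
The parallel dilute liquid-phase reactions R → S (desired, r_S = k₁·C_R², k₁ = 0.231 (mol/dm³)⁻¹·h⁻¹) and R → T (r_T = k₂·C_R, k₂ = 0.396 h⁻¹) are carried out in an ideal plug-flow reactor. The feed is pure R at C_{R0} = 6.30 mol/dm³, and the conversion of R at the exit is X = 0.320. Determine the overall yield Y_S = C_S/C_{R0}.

0.241

C_R = C_{R0}(1−X) = 4.284 mol/dm³.
Along a PFR/batch, dC_T/dC_R = −r_T/(r_S+r_T) = −k₂/(k₂+k₁·C_R).
Integrating from C_{R0} to C_R: C_T = (0.396/0.231)·ln[(0.396+0.231·6.30)/(0.396+0.231·4.28)] = 1.714·ln(1.851/1.386) = 0.4967 mol/dm³.
Then C_S = (C_{R0}−C_R) − C_T = 2.016 − 0.4967 = 1.519 mol/dm³.
Y_S = C_S/C_{R0} = 1.519/6.30 = 0.241.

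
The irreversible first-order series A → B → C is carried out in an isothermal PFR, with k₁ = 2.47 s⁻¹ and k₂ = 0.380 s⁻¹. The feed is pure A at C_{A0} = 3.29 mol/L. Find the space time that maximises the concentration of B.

0.896 s

For first-order series the maximum of C_B occurs at τ_opt = ln(k₂/k₁)/(k₂−k₁).
= ln(0.380/2.47)/(0.380−2.47) = ln(0.1538)/-2.090 = -1.872/-2.090 = 0.896 s.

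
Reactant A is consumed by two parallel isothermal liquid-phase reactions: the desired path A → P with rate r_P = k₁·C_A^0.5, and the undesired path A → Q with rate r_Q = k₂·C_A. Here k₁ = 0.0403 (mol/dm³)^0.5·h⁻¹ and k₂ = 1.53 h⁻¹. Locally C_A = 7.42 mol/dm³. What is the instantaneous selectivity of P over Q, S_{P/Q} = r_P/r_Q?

S_{P/Q} = r_P/r_Q = (k₁·C_A^0.5)/(k₂·C_A) = (k₁/k₂)·C_A^-0.5.
= (0.0403×7.420^0.5) / (1.53×7.420) = 0.1098/11.35 = 0.00967.

0.00967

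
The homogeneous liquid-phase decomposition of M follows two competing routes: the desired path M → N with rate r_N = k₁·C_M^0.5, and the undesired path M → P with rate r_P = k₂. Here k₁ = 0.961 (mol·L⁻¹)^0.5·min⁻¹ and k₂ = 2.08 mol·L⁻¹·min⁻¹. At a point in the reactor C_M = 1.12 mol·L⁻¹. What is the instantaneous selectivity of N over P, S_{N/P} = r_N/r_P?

S_{N/P} = r_N/r_P = (k₁·C_M^0.5)/(k₂) = (k₁/k₂)·C_M^0.5.
= (0.961×1.120^0.5) / (2.08) = 1.017/2.080 = 0.489.

0.489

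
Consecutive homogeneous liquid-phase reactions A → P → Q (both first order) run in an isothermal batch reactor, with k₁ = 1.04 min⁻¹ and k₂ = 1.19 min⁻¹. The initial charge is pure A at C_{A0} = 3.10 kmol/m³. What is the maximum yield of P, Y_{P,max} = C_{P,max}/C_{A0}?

At the optimum, C_{P,max}/C_{A0} = (k₁/k₂)^[k₂/(k₂−k₁)].
= (1.04/1.19)^(1.19/(1.19−1.04)) = (0.8739)^(7.933) = 0.3434.

0.343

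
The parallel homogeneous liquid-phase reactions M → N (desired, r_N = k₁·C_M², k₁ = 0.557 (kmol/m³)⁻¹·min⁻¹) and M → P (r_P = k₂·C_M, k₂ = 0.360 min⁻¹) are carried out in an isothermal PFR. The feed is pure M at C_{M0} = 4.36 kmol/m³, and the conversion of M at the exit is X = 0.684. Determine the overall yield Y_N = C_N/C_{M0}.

C_M = C_{M0}(1−X) = 1.378 kmol/m³.
Along a PFR/batch, dC_P/dC_M = −r_P/(r_N+r_P) = −k₂/(k₂+k₁·C_M).
Integrating from C_{M0} to C_M: C_P = (0.360/0.557)·ln[(0.360+0.557·4.36)/(0.360+0.557·1.38)] = 0.6463·ln(2.789/1.127) = 0.5853 kmol/m³.
Then C_N = (C_{M0}−C_M) − C_P = 2.982 − 0.5853 = 2.397 kmol/m³.
Y_N = C_N/C_{M0} = 2.397/4.36 = 0.550.

0.550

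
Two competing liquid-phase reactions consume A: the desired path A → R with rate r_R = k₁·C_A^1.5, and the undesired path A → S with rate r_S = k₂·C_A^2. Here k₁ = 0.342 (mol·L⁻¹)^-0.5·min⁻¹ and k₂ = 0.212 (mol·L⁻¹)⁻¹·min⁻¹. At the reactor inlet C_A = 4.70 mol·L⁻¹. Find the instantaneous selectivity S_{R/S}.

S_{R/S} = r_R/r_S = (k₁·C_A^1.5)/(k₂·C_A^2) = (k₁/k₂)·C_A^-0.5.
= (0.342×4.700^1.5) / (0.212×4.700^2) = 3.485/4.683 = 0.744.

0.744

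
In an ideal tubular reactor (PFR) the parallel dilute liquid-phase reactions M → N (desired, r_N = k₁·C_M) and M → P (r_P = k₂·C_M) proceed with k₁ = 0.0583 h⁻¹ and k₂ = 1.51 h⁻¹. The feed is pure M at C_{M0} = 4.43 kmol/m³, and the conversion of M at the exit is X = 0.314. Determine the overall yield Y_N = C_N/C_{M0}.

C_M = C_{M0}(1−X) = 3.039 kmol/m³.
Both paths are first order in M, so the instantaneous fraction to N is constant: dC_N/d(−C_M) = k₁/(k₁+k₂) = 0.03717.
C_N = 0.03717·(C_{M0}−C_M) = 0.03717×1.391 = 0.0517 kmol/m³.
Y_N = C_N/C_{M0} = 0.05171/4.43 = 0.0117.

0.0117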